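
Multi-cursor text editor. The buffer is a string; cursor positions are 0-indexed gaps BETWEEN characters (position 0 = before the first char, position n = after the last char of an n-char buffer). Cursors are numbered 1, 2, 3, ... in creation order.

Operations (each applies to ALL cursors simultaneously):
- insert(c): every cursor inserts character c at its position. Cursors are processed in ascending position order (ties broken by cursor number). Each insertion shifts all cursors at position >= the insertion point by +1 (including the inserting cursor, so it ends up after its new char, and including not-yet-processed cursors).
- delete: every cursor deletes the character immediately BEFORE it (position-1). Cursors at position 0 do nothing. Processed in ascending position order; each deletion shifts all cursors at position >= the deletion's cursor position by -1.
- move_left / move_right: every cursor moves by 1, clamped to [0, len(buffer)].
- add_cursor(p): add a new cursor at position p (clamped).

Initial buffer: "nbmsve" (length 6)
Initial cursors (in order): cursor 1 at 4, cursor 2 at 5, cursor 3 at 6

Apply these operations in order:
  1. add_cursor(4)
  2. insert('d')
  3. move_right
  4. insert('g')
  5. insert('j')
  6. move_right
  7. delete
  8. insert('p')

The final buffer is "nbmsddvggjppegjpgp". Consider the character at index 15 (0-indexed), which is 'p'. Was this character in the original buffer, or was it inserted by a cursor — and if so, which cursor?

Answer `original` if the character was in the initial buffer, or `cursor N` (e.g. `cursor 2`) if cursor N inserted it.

After op 1 (add_cursor(4)): buffer="nbmsve" (len 6), cursors c1@4 c4@4 c2@5 c3@6, authorship ......
After op 2 (insert('d')): buffer="nbmsddvded" (len 10), cursors c1@6 c4@6 c2@8 c3@10, authorship ....14.2.3
After op 3 (move_right): buffer="nbmsddvded" (len 10), cursors c1@7 c4@7 c2@9 c3@10, authorship ....14.2.3
After op 4 (insert('g')): buffer="nbmsddvggdegdg" (len 14), cursors c1@9 c4@9 c2@12 c3@14, authorship ....14.142.233
After op 5 (insert('j')): buffer="nbmsddvggjjdegjdgj" (len 18), cursors c1@11 c4@11 c2@15 c3@18, authorship ....14.14142.22333
After op 6 (move_right): buffer="nbmsddvggjjdegjdgj" (len 18), cursors c1@12 c4@12 c2@16 c3@18, authorship ....14.14142.22333
After op 7 (delete): buffer="nbmsddvggjegjg" (len 14), cursors c1@10 c4@10 c2@13 c3@14, authorship ....14.141.223
After op 8 (insert('p')): buffer="nbmsddvggjppegjpgp" (len 18), cursors c1@12 c4@12 c2@16 c3@18, authorship ....14.14114.22233
Authorship (.=original, N=cursor N): . . . . 1 4 . 1 4 1 1 4 . 2 2 2 3 3
Index 15: author = 2

Answer: cursor 2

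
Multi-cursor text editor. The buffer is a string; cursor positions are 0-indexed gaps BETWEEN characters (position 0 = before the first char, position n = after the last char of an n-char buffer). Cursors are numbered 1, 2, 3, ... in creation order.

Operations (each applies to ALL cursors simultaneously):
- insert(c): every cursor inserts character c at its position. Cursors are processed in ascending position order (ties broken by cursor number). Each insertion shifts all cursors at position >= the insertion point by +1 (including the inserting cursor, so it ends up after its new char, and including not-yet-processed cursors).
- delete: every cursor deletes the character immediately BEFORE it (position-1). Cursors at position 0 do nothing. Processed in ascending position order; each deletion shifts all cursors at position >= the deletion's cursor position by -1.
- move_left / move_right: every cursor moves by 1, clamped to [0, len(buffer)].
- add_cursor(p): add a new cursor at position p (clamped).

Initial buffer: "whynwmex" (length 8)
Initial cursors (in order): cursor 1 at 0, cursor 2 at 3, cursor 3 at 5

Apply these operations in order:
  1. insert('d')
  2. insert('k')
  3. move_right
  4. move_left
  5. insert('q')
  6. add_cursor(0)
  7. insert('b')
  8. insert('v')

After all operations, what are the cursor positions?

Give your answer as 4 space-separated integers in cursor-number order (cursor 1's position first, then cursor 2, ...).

After op 1 (insert('d')): buffer="dwhydnwdmex" (len 11), cursors c1@1 c2@5 c3@8, authorship 1...2..3...
After op 2 (insert('k')): buffer="dkwhydknwdkmex" (len 14), cursors c1@2 c2@7 c3@11, authorship 11...22..33...
After op 3 (move_right): buffer="dkwhydknwdkmex" (len 14), cursors c1@3 c2@8 c3@12, authorship 11...22..33...
After op 4 (move_left): buffer="dkwhydknwdkmex" (len 14), cursors c1@2 c2@7 c3@11, authorship 11...22..33...
After op 5 (insert('q')): buffer="dkqwhydkqnwdkqmex" (len 17), cursors c1@3 c2@9 c3@14, authorship 111...222..333...
After op 6 (add_cursor(0)): buffer="dkqwhydkqnwdkqmex" (len 17), cursors c4@0 c1@3 c2@9 c3@14, authorship 111...222..333...
After op 7 (insert('b')): buffer="bdkqbwhydkqbnwdkqbmex" (len 21), cursors c4@1 c1@5 c2@12 c3@18, authorship 41111...2222..3333...
After op 8 (insert('v')): buffer="bvdkqbvwhydkqbvnwdkqbvmex" (len 25), cursors c4@2 c1@7 c2@15 c3@22, authorship 4411111...22222..33333...

Answer: 7 15 22 2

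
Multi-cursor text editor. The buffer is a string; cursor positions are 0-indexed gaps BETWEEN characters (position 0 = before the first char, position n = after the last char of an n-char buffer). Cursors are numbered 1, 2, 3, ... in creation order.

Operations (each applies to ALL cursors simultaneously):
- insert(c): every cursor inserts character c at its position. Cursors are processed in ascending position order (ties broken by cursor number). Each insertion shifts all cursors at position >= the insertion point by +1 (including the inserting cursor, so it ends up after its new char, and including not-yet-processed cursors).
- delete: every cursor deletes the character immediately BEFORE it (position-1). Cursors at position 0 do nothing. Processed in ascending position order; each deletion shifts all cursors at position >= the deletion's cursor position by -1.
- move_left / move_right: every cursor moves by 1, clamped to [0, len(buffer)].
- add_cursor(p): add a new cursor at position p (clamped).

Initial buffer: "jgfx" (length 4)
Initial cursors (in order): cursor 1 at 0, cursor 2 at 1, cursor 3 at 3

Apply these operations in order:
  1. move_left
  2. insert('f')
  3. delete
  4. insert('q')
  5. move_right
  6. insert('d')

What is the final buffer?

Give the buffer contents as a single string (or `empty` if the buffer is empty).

After op 1 (move_left): buffer="jgfx" (len 4), cursors c1@0 c2@0 c3@2, authorship ....
After op 2 (insert('f')): buffer="ffjgffx" (len 7), cursors c1@2 c2@2 c3@5, authorship 12..3..
After op 3 (delete): buffer="jgfx" (len 4), cursors c1@0 c2@0 c3@2, authorship ....
After op 4 (insert('q')): buffer="qqjgqfx" (len 7), cursors c1@2 c2@2 c3@5, authorship 12..3..
After op 5 (move_right): buffer="qqjgqfx" (len 7), cursors c1@3 c2@3 c3@6, authorship 12..3..
After op 6 (insert('d')): buffer="qqjddgqfdx" (len 10), cursors c1@5 c2@5 c3@9, authorship 12.12.3.3.

Answer: qqjddgqfdx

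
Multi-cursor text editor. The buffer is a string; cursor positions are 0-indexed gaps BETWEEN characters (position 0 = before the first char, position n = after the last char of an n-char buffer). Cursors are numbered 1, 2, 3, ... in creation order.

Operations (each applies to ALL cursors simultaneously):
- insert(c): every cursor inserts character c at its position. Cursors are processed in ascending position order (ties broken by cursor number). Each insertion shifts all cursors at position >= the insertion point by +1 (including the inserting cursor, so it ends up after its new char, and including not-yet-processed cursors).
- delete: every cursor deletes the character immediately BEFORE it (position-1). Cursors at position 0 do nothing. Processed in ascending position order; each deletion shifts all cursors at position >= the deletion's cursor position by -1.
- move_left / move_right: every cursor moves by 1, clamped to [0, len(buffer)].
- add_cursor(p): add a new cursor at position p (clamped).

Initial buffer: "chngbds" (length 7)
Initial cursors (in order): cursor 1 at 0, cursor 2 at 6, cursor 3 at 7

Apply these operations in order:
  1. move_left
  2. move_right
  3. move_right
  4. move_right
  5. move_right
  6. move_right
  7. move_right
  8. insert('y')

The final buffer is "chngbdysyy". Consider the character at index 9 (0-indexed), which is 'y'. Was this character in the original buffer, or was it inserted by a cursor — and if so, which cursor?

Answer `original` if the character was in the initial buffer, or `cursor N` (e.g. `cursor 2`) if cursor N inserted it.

Answer: cursor 3

Derivation:
After op 1 (move_left): buffer="chngbds" (len 7), cursors c1@0 c2@5 c3@6, authorship .......
After op 2 (move_right): buffer="chngbds" (len 7), cursors c1@1 c2@6 c3@7, authorship .......
After op 3 (move_right): buffer="chngbds" (len 7), cursors c1@2 c2@7 c3@7, authorship .......
After op 4 (move_right): buffer="chngbds" (len 7), cursors c1@3 c2@7 c3@7, authorship .......
After op 5 (move_right): buffer="chngbds" (len 7), cursors c1@4 c2@7 c3@7, authorship .......
After op 6 (move_right): buffer="chngbds" (len 7), cursors c1@5 c2@7 c3@7, authorship .......
After op 7 (move_right): buffer="chngbds" (len 7), cursors c1@6 c2@7 c3@7, authorship .......
After op 8 (insert('y')): buffer="chngbdysyy" (len 10), cursors c1@7 c2@10 c3@10, authorship ......1.23
Authorship (.=original, N=cursor N): . . . . . . 1 . 2 3
Index 9: author = 3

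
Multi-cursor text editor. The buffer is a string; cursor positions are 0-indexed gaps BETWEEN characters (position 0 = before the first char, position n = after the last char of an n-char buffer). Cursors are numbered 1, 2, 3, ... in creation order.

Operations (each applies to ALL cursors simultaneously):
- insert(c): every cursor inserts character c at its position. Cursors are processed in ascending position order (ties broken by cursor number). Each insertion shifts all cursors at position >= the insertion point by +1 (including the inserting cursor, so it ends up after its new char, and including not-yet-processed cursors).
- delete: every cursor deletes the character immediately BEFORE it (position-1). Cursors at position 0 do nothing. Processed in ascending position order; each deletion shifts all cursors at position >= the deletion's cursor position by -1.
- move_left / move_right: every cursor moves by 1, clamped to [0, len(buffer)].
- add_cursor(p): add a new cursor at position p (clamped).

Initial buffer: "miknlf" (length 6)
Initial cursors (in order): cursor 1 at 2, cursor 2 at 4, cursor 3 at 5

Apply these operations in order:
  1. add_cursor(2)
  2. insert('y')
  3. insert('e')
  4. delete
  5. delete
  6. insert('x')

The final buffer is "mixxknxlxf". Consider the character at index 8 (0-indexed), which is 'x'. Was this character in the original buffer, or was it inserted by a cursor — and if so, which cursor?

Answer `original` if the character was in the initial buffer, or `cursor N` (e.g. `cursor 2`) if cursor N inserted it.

Answer: cursor 3

Derivation:
After op 1 (add_cursor(2)): buffer="miknlf" (len 6), cursors c1@2 c4@2 c2@4 c3@5, authorship ......
After op 2 (insert('y')): buffer="miyyknylyf" (len 10), cursors c1@4 c4@4 c2@7 c3@9, authorship ..14..2.3.
After op 3 (insert('e')): buffer="miyyeeknyelyef" (len 14), cursors c1@6 c4@6 c2@10 c3@13, authorship ..1414..22.33.
After op 4 (delete): buffer="miyyknylyf" (len 10), cursors c1@4 c4@4 c2@7 c3@9, authorship ..14..2.3.
After op 5 (delete): buffer="miknlf" (len 6), cursors c1@2 c4@2 c2@4 c3@5, authorship ......
After op 6 (insert('x')): buffer="mixxknxlxf" (len 10), cursors c1@4 c4@4 c2@7 c3@9, authorship ..14..2.3.
Authorship (.=original, N=cursor N): . . 1 4 . . 2 . 3 .
Index 8: author = 3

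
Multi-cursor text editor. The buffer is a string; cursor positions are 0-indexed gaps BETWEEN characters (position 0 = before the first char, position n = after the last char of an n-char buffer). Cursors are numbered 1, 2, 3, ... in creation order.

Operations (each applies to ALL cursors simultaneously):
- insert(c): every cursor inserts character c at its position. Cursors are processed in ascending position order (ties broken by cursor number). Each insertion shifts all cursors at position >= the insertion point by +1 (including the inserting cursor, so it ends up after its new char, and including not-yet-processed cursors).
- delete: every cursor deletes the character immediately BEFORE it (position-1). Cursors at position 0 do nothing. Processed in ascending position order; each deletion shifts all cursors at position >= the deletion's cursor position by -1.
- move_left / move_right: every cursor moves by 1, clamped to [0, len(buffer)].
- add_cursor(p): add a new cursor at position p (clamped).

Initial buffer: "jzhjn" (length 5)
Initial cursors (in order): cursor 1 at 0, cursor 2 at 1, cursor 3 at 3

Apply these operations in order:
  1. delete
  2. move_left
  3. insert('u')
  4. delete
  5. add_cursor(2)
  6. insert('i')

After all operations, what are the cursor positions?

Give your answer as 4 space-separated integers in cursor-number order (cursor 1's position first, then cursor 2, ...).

Answer: 3 3 3 6

Derivation:
After op 1 (delete): buffer="zjn" (len 3), cursors c1@0 c2@0 c3@1, authorship ...
After op 2 (move_left): buffer="zjn" (len 3), cursors c1@0 c2@0 c3@0, authorship ...
After op 3 (insert('u')): buffer="uuuzjn" (len 6), cursors c1@3 c2@3 c3@3, authorship 123...
After op 4 (delete): buffer="zjn" (len 3), cursors c1@0 c2@0 c3@0, authorship ...
After op 5 (add_cursor(2)): buffer="zjn" (len 3), cursors c1@0 c2@0 c3@0 c4@2, authorship ...
After op 6 (insert('i')): buffer="iiizjin" (len 7), cursors c1@3 c2@3 c3@3 c4@6, authorship 123..4.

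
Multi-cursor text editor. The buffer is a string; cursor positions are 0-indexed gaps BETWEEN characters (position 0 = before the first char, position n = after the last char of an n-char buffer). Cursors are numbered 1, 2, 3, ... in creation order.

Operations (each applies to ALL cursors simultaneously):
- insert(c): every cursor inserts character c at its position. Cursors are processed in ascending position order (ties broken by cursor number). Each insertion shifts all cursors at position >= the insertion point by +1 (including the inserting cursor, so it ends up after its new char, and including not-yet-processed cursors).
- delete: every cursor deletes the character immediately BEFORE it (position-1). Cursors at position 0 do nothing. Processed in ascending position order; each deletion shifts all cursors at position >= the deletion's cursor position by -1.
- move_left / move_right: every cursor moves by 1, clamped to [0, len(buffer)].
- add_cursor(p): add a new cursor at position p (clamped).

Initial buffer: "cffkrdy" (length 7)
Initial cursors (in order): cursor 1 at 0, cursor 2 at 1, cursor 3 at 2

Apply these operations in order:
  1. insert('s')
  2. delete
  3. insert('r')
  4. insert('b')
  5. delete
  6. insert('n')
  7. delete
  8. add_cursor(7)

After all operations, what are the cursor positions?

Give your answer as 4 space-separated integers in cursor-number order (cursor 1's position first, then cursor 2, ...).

Answer: 1 3 5 7

Derivation:
After op 1 (insert('s')): buffer="scsfsfkrdy" (len 10), cursors c1@1 c2@3 c3@5, authorship 1.2.3.....
After op 2 (delete): buffer="cffkrdy" (len 7), cursors c1@0 c2@1 c3@2, authorship .......
After op 3 (insert('r')): buffer="rcrfrfkrdy" (len 10), cursors c1@1 c2@3 c3@5, authorship 1.2.3.....
After op 4 (insert('b')): buffer="rbcrbfrbfkrdy" (len 13), cursors c1@2 c2@5 c3@8, authorship 11.22.33.....
After op 5 (delete): buffer="rcrfrfkrdy" (len 10), cursors c1@1 c2@3 c3@5, authorship 1.2.3.....
After op 6 (insert('n')): buffer="rncrnfrnfkrdy" (len 13), cursors c1@2 c2@5 c3@8, authorship 11.22.33.....
After op 7 (delete): buffer="rcrfrfkrdy" (len 10), cursors c1@1 c2@3 c3@5, authorship 1.2.3.....
After op 8 (add_cursor(7)): buffer="rcrfrfkrdy" (len 10), cursors c1@1 c2@3 c3@5 c4@7, authorship 1.2.3.....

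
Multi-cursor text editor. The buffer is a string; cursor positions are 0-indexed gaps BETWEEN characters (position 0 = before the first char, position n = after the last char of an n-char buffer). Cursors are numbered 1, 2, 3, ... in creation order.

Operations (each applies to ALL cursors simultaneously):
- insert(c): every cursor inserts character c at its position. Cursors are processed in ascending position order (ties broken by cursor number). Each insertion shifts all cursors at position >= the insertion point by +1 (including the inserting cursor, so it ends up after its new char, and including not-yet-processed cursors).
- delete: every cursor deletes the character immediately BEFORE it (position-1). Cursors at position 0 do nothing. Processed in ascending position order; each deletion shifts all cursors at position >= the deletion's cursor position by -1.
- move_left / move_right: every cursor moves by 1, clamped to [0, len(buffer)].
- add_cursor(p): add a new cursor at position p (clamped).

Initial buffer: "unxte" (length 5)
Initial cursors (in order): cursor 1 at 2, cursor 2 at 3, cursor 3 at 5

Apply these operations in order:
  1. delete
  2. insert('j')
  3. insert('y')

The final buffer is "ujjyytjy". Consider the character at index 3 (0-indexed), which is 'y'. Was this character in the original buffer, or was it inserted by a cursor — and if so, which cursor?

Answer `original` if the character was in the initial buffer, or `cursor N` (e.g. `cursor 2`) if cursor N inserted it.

After op 1 (delete): buffer="ut" (len 2), cursors c1@1 c2@1 c3@2, authorship ..
After op 2 (insert('j')): buffer="ujjtj" (len 5), cursors c1@3 c2@3 c3@5, authorship .12.3
After op 3 (insert('y')): buffer="ujjyytjy" (len 8), cursors c1@5 c2@5 c3@8, authorship .1212.33
Authorship (.=original, N=cursor N): . 1 2 1 2 . 3 3
Index 3: author = 1

Answer: cursor 1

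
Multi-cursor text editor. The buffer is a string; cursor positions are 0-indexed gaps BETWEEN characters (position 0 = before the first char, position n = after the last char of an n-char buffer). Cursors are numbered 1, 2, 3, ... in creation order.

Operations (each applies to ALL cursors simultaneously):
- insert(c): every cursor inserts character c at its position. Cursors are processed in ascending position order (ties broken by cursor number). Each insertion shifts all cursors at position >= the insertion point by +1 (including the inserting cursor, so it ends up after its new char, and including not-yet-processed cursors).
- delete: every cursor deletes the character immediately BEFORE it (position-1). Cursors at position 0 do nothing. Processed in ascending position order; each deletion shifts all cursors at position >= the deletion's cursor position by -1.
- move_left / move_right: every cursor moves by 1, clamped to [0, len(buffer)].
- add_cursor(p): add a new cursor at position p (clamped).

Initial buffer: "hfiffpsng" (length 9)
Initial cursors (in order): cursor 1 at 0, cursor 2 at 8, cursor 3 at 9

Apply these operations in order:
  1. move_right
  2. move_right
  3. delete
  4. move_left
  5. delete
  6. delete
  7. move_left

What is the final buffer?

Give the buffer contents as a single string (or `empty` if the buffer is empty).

After op 1 (move_right): buffer="hfiffpsng" (len 9), cursors c1@1 c2@9 c3@9, authorship .........
After op 2 (move_right): buffer="hfiffpsng" (len 9), cursors c1@2 c2@9 c3@9, authorship .........
After op 3 (delete): buffer="hiffps" (len 6), cursors c1@1 c2@6 c3@6, authorship ......
After op 4 (move_left): buffer="hiffps" (len 6), cursors c1@0 c2@5 c3@5, authorship ......
After op 5 (delete): buffer="hifs" (len 4), cursors c1@0 c2@3 c3@3, authorship ....
After op 6 (delete): buffer="hs" (len 2), cursors c1@0 c2@1 c3@1, authorship ..
After op 7 (move_left): buffer="hs" (len 2), cursors c1@0 c2@0 c3@0, authorship ..

Answer: hs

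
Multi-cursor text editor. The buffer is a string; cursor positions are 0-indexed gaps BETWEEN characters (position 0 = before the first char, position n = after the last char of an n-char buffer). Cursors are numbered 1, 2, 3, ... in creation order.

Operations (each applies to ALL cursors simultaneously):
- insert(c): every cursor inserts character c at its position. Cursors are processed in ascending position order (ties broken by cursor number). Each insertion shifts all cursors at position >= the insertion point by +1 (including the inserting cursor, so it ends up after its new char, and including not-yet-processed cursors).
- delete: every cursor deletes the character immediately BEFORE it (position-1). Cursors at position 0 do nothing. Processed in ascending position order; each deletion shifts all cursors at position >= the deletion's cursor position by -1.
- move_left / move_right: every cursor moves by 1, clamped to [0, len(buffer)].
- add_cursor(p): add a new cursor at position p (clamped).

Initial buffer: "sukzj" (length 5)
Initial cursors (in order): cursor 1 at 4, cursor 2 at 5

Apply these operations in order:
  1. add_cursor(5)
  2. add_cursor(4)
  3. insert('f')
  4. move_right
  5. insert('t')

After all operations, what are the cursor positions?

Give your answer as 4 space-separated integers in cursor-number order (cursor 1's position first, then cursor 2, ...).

After op 1 (add_cursor(5)): buffer="sukzj" (len 5), cursors c1@4 c2@5 c3@5, authorship .....
After op 2 (add_cursor(4)): buffer="sukzj" (len 5), cursors c1@4 c4@4 c2@5 c3@5, authorship .....
After op 3 (insert('f')): buffer="sukzffjff" (len 9), cursors c1@6 c4@6 c2@9 c3@9, authorship ....14.23
After op 4 (move_right): buffer="sukzffjff" (len 9), cursors c1@7 c4@7 c2@9 c3@9, authorship ....14.23
After op 5 (insert('t')): buffer="sukzffjttfftt" (len 13), cursors c1@9 c4@9 c2@13 c3@13, authorship ....14.142323

Answer: 9 13 13 9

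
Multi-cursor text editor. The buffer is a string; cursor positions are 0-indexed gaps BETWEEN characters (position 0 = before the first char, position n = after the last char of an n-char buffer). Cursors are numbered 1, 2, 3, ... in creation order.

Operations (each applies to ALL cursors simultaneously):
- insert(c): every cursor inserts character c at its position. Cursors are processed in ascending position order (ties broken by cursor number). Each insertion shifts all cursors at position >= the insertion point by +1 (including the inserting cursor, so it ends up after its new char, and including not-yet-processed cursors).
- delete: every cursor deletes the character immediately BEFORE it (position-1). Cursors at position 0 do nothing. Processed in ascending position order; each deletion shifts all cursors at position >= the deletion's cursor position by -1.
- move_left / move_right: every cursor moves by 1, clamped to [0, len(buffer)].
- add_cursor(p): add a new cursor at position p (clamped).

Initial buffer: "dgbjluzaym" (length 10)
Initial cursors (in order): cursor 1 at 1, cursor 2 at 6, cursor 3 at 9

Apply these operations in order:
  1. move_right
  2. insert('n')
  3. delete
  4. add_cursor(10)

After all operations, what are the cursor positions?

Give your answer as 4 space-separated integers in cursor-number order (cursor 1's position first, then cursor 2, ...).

After op 1 (move_right): buffer="dgbjluzaym" (len 10), cursors c1@2 c2@7 c3@10, authorship ..........
After op 2 (insert('n')): buffer="dgnbjluznaymn" (len 13), cursors c1@3 c2@9 c3@13, authorship ..1.....2...3
After op 3 (delete): buffer="dgbjluzaym" (len 10), cursors c1@2 c2@7 c3@10, authorship ..........
After op 4 (add_cursor(10)): buffer="dgbjluzaym" (len 10), cursors c1@2 c2@7 c3@10 c4@10, authorship ..........

Answer: 2 7 10 10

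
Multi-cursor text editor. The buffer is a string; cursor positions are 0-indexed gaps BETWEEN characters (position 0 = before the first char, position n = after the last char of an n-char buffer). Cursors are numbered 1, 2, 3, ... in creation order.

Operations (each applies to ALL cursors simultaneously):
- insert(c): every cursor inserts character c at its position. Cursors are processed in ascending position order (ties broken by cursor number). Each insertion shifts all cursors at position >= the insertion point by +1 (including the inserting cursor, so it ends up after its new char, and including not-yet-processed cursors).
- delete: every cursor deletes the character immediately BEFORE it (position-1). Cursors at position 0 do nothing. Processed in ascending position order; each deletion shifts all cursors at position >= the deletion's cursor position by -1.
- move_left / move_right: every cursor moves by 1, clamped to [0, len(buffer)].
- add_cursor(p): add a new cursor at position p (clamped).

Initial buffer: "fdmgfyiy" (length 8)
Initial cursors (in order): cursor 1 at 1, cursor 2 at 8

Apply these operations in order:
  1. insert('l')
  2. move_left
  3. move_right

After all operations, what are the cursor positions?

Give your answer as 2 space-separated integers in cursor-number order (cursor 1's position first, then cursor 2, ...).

Answer: 2 10

Derivation:
After op 1 (insert('l')): buffer="fldmgfyiyl" (len 10), cursors c1@2 c2@10, authorship .1.......2
After op 2 (move_left): buffer="fldmgfyiyl" (len 10), cursors c1@1 c2@9, authorship .1.......2
After op 3 (move_right): buffer="fldmgfyiyl" (len 10), cursors c1@2 c2@10, authorship .1.......2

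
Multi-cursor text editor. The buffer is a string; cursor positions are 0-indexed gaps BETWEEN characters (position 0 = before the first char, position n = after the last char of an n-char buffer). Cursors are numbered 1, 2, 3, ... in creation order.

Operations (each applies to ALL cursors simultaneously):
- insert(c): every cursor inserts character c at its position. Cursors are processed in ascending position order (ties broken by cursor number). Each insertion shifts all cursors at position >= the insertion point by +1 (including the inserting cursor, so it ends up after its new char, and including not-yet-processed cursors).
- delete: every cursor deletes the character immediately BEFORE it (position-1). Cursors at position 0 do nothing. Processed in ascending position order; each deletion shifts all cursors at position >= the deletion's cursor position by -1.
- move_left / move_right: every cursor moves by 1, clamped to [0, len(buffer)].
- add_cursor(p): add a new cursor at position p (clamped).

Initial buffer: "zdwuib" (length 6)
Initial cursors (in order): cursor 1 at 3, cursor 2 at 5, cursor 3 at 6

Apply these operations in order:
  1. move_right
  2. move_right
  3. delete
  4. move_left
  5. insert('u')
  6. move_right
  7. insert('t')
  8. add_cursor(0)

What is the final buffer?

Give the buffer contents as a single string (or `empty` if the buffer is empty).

Answer: zduuuwttt

Derivation:
After op 1 (move_right): buffer="zdwuib" (len 6), cursors c1@4 c2@6 c3@6, authorship ......
After op 2 (move_right): buffer="zdwuib" (len 6), cursors c1@5 c2@6 c3@6, authorship ......
After op 3 (delete): buffer="zdw" (len 3), cursors c1@3 c2@3 c3@3, authorship ...
After op 4 (move_left): buffer="zdw" (len 3), cursors c1@2 c2@2 c3@2, authorship ...
After op 5 (insert('u')): buffer="zduuuw" (len 6), cursors c1@5 c2@5 c3@5, authorship ..123.
After op 6 (move_right): buffer="zduuuw" (len 6), cursors c1@6 c2@6 c3@6, authorship ..123.
After op 7 (insert('t')): buffer="zduuuwttt" (len 9), cursors c1@9 c2@9 c3@9, authorship ..123.123
After op 8 (add_cursor(0)): buffer="zduuuwttt" (len 9), cursors c4@0 c1@9 c2@9 c3@9, authorship ..123.123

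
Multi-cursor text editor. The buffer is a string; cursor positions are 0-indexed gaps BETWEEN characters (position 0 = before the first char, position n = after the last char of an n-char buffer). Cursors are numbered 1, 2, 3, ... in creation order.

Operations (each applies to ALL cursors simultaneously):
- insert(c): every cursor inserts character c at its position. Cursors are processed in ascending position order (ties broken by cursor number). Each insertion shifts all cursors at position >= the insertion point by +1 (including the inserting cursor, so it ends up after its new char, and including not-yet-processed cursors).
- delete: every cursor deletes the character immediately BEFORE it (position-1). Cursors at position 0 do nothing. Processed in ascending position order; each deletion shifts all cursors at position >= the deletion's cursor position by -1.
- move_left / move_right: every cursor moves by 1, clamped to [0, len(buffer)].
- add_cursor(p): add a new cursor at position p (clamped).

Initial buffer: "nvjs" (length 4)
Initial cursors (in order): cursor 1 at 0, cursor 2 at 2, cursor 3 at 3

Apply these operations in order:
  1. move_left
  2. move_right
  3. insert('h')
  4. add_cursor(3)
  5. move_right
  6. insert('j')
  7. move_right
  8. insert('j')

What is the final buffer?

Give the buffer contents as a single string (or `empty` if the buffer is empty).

After op 1 (move_left): buffer="nvjs" (len 4), cursors c1@0 c2@1 c3@2, authorship ....
After op 2 (move_right): buffer="nvjs" (len 4), cursors c1@1 c2@2 c3@3, authorship ....
After op 3 (insert('h')): buffer="nhvhjhs" (len 7), cursors c1@2 c2@4 c3@6, authorship .1.2.3.
After op 4 (add_cursor(3)): buffer="nhvhjhs" (len 7), cursors c1@2 c4@3 c2@4 c3@6, authorship .1.2.3.
After op 5 (move_right): buffer="nhvhjhs" (len 7), cursors c1@3 c4@4 c2@5 c3@7, authorship .1.2.3.
After op 6 (insert('j')): buffer="nhvjhjjjhsj" (len 11), cursors c1@4 c4@6 c2@8 c3@11, authorship .1.124.23.3
After op 7 (move_right): buffer="nhvjhjjjhsj" (len 11), cursors c1@5 c4@7 c2@9 c3@11, authorship .1.124.23.3
After op 8 (insert('j')): buffer="nhvjhjjjjjhjsjj" (len 15), cursors c1@6 c4@9 c2@12 c3@15, authorship .1.1214.4232.33

Answer: nhvjhjjjjjhjsjj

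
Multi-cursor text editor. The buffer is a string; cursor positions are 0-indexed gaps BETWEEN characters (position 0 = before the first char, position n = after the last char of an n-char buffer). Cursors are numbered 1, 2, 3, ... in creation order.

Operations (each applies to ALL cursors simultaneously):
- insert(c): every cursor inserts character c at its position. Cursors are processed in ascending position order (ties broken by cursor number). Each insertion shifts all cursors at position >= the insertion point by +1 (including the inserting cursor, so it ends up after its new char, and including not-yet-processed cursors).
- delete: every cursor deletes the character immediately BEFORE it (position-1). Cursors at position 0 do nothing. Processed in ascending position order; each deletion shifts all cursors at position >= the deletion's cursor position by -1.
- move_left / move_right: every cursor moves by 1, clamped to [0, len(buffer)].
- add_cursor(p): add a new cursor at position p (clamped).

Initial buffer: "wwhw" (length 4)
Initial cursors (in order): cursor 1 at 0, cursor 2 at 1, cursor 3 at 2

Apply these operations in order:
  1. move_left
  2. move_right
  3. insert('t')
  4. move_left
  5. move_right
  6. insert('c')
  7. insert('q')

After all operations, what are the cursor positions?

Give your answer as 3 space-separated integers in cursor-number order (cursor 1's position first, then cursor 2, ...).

Answer: 7 7 11

Derivation:
After op 1 (move_left): buffer="wwhw" (len 4), cursors c1@0 c2@0 c3@1, authorship ....
After op 2 (move_right): buffer="wwhw" (len 4), cursors c1@1 c2@1 c3@2, authorship ....
After op 3 (insert('t')): buffer="wttwthw" (len 7), cursors c1@3 c2@3 c3@5, authorship .12.3..
After op 4 (move_left): buffer="wttwthw" (len 7), cursors c1@2 c2@2 c3@4, authorship .12.3..
After op 5 (move_right): buffer="wttwthw" (len 7), cursors c1@3 c2@3 c3@5, authorship .12.3..
After op 6 (insert('c')): buffer="wttccwtchw" (len 10), cursors c1@5 c2@5 c3@8, authorship .1212.33..
After op 7 (insert('q')): buffer="wttccqqwtcqhw" (len 13), cursors c1@7 c2@7 c3@11, authorship .121212.333..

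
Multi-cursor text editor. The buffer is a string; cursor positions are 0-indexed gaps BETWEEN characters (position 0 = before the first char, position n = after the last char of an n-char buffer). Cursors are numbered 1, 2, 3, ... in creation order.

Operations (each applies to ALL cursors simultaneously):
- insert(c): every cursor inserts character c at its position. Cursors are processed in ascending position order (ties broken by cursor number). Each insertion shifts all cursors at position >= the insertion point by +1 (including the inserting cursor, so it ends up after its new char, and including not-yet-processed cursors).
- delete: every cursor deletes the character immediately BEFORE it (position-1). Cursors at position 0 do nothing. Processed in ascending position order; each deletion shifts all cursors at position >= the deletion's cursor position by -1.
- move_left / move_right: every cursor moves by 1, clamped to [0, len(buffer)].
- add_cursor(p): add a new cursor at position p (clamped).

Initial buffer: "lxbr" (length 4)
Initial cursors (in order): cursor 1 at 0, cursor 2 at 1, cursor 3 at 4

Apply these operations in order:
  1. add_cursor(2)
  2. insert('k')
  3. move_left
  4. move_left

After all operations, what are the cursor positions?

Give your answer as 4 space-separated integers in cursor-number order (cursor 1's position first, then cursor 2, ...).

Answer: 0 1 6 3

Derivation:
After op 1 (add_cursor(2)): buffer="lxbr" (len 4), cursors c1@0 c2@1 c4@2 c3@4, authorship ....
After op 2 (insert('k')): buffer="klkxkbrk" (len 8), cursors c1@1 c2@3 c4@5 c3@8, authorship 1.2.4..3
After op 3 (move_left): buffer="klkxkbrk" (len 8), cursors c1@0 c2@2 c4@4 c3@7, authorship 1.2.4..3
After op 4 (move_left): buffer="klkxkbrk" (len 8), cursors c1@0 c2@1 c4@3 c3@6, authorship 1.2.4..3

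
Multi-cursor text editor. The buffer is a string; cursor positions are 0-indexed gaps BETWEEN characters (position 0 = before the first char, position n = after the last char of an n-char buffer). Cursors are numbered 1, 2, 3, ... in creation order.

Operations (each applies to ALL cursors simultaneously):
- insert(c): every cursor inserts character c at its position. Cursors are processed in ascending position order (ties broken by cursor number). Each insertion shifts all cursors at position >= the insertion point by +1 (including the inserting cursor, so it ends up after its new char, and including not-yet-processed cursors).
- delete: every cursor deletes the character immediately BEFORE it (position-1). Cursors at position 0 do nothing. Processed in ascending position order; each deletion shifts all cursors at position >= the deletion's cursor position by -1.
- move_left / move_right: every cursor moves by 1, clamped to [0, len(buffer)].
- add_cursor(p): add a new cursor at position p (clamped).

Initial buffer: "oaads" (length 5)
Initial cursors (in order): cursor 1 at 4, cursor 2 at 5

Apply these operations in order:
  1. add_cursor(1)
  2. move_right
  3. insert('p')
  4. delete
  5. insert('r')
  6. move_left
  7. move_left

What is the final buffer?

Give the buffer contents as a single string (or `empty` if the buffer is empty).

After op 1 (add_cursor(1)): buffer="oaads" (len 5), cursors c3@1 c1@4 c2@5, authorship .....
After op 2 (move_right): buffer="oaads" (len 5), cursors c3@2 c1@5 c2@5, authorship .....
After op 3 (insert('p')): buffer="oapadspp" (len 8), cursors c3@3 c1@8 c2@8, authorship ..3...12
After op 4 (delete): buffer="oaads" (len 5), cursors c3@2 c1@5 c2@5, authorship .....
After op 5 (insert('r')): buffer="oaradsrr" (len 8), cursors c3@3 c1@8 c2@8, authorship ..3...12
After op 6 (move_left): buffer="oaradsrr" (len 8), cursors c3@2 c1@7 c2@7, authorship ..3...12
After op 7 (move_left): buffer="oaradsrr" (len 8), cursors c3@1 c1@6 c2@6, authorship ..3...12

Answer: oaradsrr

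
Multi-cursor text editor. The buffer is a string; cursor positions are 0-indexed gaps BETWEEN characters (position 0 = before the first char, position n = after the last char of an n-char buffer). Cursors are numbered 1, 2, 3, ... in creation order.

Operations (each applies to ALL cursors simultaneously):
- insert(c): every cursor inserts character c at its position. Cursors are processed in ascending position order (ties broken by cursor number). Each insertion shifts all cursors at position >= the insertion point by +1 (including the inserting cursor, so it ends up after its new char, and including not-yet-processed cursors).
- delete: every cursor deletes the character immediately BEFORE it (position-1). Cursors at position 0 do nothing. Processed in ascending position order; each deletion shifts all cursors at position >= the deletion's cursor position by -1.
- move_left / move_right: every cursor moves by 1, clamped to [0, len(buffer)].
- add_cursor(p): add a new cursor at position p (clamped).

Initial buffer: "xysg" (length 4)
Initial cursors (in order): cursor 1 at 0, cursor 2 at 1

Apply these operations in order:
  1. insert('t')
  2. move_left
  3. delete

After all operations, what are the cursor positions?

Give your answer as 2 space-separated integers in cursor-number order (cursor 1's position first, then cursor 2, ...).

Answer: 0 1

Derivation:
After op 1 (insert('t')): buffer="txtysg" (len 6), cursors c1@1 c2@3, authorship 1.2...
After op 2 (move_left): buffer="txtysg" (len 6), cursors c1@0 c2@2, authorship 1.2...
After op 3 (delete): buffer="ttysg" (len 5), cursors c1@0 c2@1, authorship 12...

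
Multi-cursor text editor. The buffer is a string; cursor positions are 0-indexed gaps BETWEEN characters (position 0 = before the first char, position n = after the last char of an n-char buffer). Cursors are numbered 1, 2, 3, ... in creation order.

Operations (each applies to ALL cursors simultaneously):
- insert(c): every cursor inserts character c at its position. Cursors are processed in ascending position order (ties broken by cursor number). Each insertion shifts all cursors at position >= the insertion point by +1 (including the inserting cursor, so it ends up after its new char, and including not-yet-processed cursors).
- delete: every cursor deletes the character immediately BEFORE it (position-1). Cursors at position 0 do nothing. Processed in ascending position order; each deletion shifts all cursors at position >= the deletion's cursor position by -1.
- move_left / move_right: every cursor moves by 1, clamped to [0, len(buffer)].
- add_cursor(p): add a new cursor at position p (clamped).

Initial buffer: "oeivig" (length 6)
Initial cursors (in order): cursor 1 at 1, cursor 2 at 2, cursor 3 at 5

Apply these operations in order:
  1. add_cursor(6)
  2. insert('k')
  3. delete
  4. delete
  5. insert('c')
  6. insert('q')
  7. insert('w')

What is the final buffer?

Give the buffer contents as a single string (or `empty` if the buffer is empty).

Answer: ccqqwwivccqqww

Derivation:
After op 1 (add_cursor(6)): buffer="oeivig" (len 6), cursors c1@1 c2@2 c3@5 c4@6, authorship ......
After op 2 (insert('k')): buffer="okekivikgk" (len 10), cursors c1@2 c2@4 c3@8 c4@10, authorship .1.2...3.4
After op 3 (delete): buffer="oeivig" (len 6), cursors c1@1 c2@2 c3@5 c4@6, authorship ......
After op 4 (delete): buffer="iv" (len 2), cursors c1@0 c2@0 c3@2 c4@2, authorship ..
After op 5 (insert('c')): buffer="ccivcc" (len 6), cursors c1@2 c2@2 c3@6 c4@6, authorship 12..34
After op 6 (insert('q')): buffer="ccqqivccqq" (len 10), cursors c1@4 c2@4 c3@10 c4@10, authorship 1212..3434
After op 7 (insert('w')): buffer="ccqqwwivccqqww" (len 14), cursors c1@6 c2@6 c3@14 c4@14, authorship 121212..343434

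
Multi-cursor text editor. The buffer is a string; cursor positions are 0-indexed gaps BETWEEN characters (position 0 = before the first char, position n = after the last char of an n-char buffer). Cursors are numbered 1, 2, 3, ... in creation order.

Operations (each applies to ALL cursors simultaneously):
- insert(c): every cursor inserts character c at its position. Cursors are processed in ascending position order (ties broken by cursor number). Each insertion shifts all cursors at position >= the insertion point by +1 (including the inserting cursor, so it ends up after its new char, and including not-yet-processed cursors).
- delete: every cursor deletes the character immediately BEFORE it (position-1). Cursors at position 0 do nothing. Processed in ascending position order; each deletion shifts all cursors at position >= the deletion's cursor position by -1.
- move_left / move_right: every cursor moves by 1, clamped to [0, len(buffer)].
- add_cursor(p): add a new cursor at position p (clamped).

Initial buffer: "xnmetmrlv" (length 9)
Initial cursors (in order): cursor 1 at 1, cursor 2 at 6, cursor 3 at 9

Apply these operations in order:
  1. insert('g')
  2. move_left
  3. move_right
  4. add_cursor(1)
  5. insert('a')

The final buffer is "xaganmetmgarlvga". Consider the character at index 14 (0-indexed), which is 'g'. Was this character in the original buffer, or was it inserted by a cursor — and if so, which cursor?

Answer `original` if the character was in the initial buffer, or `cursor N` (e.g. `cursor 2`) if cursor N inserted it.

After op 1 (insert('g')): buffer="xgnmetmgrlvg" (len 12), cursors c1@2 c2@8 c3@12, authorship .1.....2...3
After op 2 (move_left): buffer="xgnmetmgrlvg" (len 12), cursors c1@1 c2@7 c3@11, authorship .1.....2...3
After op 3 (move_right): buffer="xgnmetmgrlvg" (len 12), cursors c1@2 c2@8 c3@12, authorship .1.....2...3
After op 4 (add_cursor(1)): buffer="xgnmetmgrlvg" (len 12), cursors c4@1 c1@2 c2@8 c3@12, authorship .1.....2...3
After op 5 (insert('a')): buffer="xaganmetmgarlvga" (len 16), cursors c4@2 c1@4 c2@11 c3@16, authorship .411.....22...33
Authorship (.=original, N=cursor N): . 4 1 1 . . . . . 2 2 . . . 3 3
Index 14: author = 3

Answer: cursor 3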